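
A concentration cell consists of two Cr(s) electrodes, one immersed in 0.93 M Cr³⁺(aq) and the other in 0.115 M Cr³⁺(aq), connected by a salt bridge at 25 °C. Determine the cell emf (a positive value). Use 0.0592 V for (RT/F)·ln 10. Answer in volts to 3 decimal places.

0.018 V

For a concentration cell E°cell = 0, since both electrodes use the same couple.
The compartment with the higher Cr³⁺(aq) concentration (0.93 M) acts as the cathode; ions are reduced there and produced at the dilute (0.115 M) anode.
With n = 3, Ecell = −(0.0592/3)·log([dilute]/[conc]) = −(0.0592/3)·log(0.115/0.93) = +0.018 V.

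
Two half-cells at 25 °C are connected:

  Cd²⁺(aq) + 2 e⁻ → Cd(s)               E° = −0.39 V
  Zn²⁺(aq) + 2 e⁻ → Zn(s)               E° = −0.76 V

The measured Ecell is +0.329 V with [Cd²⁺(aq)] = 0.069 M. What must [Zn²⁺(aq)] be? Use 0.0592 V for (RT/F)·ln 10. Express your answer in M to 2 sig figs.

1.7 M

Cd²⁺/Cd is the cathode (higher E°); E°cell = −0.39 − (−0.76) = +0.37 V with n = 2.
From the Nernst equation, log Q = n(E° − E)/0.0592 = 2·(+0.37 − (+0.329))/0.0592 = 1.385.
The balanced reaction is Cd²⁺(aq) + Zn(s) → Cd(s) + Zn²⁺(aq), so Q = [Zn²⁺(aq)] / [Cd²⁺(aq)].
Solving for the unknown gives log [Zn²⁺(aq)] = 0.224, so [Zn²⁺(aq)] ≈ 1.7 M.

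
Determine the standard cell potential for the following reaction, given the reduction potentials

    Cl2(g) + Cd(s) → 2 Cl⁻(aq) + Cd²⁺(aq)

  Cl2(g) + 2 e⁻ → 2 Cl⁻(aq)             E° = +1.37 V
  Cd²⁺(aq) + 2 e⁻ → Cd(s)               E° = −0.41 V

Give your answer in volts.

In the reaction as written, Cl2(g) is reduced (cathode) and Cd²⁺(aq) is produced by oxidation at the anode.
E°cell = E°(cathode) − E°(anode) = +1.37 − (−0.41) = +1.78 V.

+1.78 V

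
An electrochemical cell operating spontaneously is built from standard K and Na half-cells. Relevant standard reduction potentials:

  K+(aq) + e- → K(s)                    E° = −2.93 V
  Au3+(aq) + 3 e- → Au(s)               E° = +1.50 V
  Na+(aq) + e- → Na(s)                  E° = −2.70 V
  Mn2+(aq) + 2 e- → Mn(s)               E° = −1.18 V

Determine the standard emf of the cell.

Of the two couples in this cell, the one with the more positive reduction potential is reduced at the cathode: here that is Na⁺/Na (−2.70 V); K⁺/K (−2.93 V) is the anode.
E°cell = E°(cathode) − E°(anode) = −2.70 − (−2.93) = +0.23 V.

+0.23 V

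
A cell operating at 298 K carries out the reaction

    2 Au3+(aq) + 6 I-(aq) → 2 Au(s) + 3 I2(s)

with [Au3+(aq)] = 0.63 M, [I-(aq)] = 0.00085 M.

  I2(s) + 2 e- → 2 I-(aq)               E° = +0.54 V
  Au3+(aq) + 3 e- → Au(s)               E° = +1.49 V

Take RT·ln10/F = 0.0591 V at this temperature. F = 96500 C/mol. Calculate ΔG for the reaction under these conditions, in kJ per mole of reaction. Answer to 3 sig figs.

−443 kJ/mol

E°cell = +1.49 − (+0.54) = +0.95 V; the balanced reaction transfers n = 6 electrons.
Here Q = 1 / ([Au3+(aq)]^2·[I-(aq)]^6) = 6.68×10^18 (log Q = 18.825), giving E = +0.95 − (0.0591/6)·(18.825) = +0.7646 V.
Finally ΔG = −nFE = −(6)(96500 C/mol)(+0.7646 V) = −443 kJ/mol.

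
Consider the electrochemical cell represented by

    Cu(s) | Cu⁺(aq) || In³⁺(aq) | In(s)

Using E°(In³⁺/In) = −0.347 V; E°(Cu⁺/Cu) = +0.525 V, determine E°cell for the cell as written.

By convention the left-hand electrode in cell notation is the anode (oxidation) and the right-hand electrode is the cathode (reduction).
E°cell = E°(right) − E°(left) = −0.347 − (+0.525) = −0.872 V.
The negative sign shows that, as written, the cell would require an external voltage to drive the reaction.

−0.872 V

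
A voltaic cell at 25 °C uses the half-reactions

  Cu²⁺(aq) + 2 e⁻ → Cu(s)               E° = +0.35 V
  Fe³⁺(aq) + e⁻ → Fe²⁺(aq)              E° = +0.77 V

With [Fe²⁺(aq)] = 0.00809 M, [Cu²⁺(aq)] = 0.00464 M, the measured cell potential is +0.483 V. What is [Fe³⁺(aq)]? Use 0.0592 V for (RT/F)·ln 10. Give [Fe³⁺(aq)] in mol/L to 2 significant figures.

The Fe³⁺/Fe²⁺ couple has the larger reduction potential, so it is the cathode: E°cell = +0.77 − (+0.35) = +0.42 V and n = 2.
Rearranging E = E° − (0.0592/n)·log Q gives log Q = 2(+0.42 − (+0.483))/0.0592 = −2.128.
The balanced reaction is 2 Fe³⁺(aq) + Cu(s) → 2 Fe²⁺(aq) + Cu²⁺(aq), so Q = ([Fe²⁺(aq)]^2·[Cu²⁺(aq)]) / [Fe³⁺(aq)]^2.
Substituting the known concentrations and solving, log [Fe³⁺(aq)] = −2.195 and [Fe³⁺(aq)] = 0.0064 M.

0.0064 M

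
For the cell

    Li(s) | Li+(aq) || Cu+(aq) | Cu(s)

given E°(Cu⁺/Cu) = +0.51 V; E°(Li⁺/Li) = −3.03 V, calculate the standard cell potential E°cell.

+3.54 V

By convention the left-hand electrode in cell notation is the anode (oxidation) and the right-hand electrode is the cathode (reduction).
E°cell = E°(right) − E°(left) = +0.51 − (−3.03) = +3.54 V.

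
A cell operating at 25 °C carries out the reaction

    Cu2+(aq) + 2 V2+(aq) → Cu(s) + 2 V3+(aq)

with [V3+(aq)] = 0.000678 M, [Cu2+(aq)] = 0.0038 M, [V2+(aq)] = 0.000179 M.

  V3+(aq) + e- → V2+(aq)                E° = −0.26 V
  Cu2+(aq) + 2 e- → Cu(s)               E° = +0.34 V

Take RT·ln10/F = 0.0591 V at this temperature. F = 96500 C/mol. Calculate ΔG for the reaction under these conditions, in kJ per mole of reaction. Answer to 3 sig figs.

E°cell = +0.34 − (−0.26) = +0.60 V; the balanced reaction transfers n = 2 electrons.
The reaction quotient is [V3+(aq)]^2 / ([Cu2+(aq)]·[V2+(aq)]^2) = 3.78×10^3; by Nernst, E = +0.60 − (0.0591/2)(3.577) = +0.4943 V.
Finally ΔG = −nFE = −(2)(96500 C/mol)(+0.4943 V) = −95.4 kJ/mol.

−95.4 kJ/mol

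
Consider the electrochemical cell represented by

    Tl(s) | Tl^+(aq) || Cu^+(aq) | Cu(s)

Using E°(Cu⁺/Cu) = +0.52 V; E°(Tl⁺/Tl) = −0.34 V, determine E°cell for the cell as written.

+0.86 V

By convention the left-hand electrode in cell notation is the anode (oxidation) and the right-hand electrode is the cathode (reduction).
E°cell = E°(right) − E°(left) = +0.52 − (−0.34) = +0.86 V.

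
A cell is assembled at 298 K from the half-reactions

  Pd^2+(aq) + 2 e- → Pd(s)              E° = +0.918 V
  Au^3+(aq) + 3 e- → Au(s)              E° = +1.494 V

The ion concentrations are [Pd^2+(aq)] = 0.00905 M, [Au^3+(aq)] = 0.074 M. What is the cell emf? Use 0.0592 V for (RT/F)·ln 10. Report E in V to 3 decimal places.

+0.614 V

Since E°(Au³⁺/Au) > E°(Pd²⁺/Pd), Au³⁺/Au serves as the cathode.
E°cell = +1.494 − (+0.918) = +0.576 V, with n = 6 electrons transferred.
Balancing gives 2 Au^3+(aq) + 3 Pd(s) → 2 Au(s) + 3 Pd^2+(aq); hence Q = [Pd^2+(aq)]^3 / [Au^3+(aq)]^2 = 0.000135 (log Q = −3.869).
By the Nernst equation, E = +0.576 − (0.0592/6)·(−3.869) = +0.614 V.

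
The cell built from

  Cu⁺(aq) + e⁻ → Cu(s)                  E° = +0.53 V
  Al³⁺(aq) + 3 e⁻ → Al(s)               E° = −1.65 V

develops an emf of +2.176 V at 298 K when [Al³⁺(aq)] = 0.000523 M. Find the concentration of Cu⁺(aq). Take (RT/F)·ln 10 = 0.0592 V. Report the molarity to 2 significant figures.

With Cu⁺/Cu at the cathode and Al³⁺/Al at the anode, E°cell = +0.53 − (−1.65) = +2.18 V (n = 3).
Rearranging E = E° − (0.0592/n)·log Q gives log Q = 3(+2.18 − (+2.176))/0.0592 = 0.203.
For 3 Cu⁺(aq) + Al(s) → 3 Cu(s) + Al³⁺(aq), the reaction quotient is Q = [Al³⁺(aq)] / [Cu⁺(aq)]^3.
Solving for the unknown gives log [Cu⁺(aq)] = −1.161, so [Cu⁺(aq)] ≈ 0.069 M.

0.069 M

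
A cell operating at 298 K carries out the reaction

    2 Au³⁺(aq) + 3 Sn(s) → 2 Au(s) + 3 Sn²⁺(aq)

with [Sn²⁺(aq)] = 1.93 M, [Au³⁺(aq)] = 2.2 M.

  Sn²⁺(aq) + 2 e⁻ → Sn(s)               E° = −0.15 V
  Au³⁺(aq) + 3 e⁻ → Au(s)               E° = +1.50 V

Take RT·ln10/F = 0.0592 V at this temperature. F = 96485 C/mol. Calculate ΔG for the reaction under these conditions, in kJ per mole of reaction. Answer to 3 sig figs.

E°cell = +1.50 − (−0.15) = +1.65 V; the balanced reaction transfers n = 6 electrons.
Here Q = [Sn²⁺(aq)]^3 / [Au³⁺(aq)]^2 = 1.49 (log Q = 0.172), giving E = +1.65 − (0.0592/6)·(0.172) = +1.6483 V.
Finally ΔG = −nFE = −(6)(96485 C/mol)(+1.6483 V) = −954 kJ/mol.

−954 kJ/mol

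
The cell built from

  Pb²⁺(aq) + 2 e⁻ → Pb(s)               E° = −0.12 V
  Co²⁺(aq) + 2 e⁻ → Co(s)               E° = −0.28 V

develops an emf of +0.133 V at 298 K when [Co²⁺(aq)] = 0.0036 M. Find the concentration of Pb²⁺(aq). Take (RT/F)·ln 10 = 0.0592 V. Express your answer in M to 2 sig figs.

0.00044 M

Pb²⁺/Pb is the cathode (higher E°); E°cell = −0.12 − (−0.28) = +0.16 V with n = 2.
Since E = E° − (0.0592/n)·log Q, log Q = n(E° − E)/0.0592 = 0.912.
Balancing electrons gives Pb²⁺(aq) + Co(s) → Pb(s) + Co²⁺(aq); thus Q = [Co²⁺(aq)] / [Pb²⁺(aq)].
Substituting the known concentrations and solving, log [Pb²⁺(aq)] = −3.356 and [Pb²⁺(aq)] = 0.00044 M.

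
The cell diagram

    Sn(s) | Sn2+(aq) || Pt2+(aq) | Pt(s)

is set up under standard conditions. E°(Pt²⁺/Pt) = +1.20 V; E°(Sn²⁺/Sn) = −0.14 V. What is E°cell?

+1.34 V

By convention the left-hand electrode in cell notation is the anode (oxidation) and the right-hand electrode is the cathode (reduction).
E°cell = E°(right) − E°(left) = +1.20 − (−0.14) = +1.34 V.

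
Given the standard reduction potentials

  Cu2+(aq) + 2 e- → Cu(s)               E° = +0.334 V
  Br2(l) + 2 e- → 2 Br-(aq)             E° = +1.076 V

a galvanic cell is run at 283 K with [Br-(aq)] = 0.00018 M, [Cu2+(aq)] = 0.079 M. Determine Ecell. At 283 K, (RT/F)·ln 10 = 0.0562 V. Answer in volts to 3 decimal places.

+0.983 V

The Br₂/Br⁻ couple has the more positive E°, so it is the cathode; Cu²⁺/Cu is the anode.
The standard potential is +1.076 − (+0.334) = +0.742 V and the balanced reaction transfers n = 2 electrons.
Balancing gives Br2(l) + Cu(s) → 2 Br-(aq) + Cu2+(aq); hence Q = [Br-(aq)]^2·[Cu2+(aq)] = 2.56×10^−9 (log Q = −8.592).
E = E° − (0.0562/n)·log Q = +0.742 − (0.0562/2)(−8.592) = +0.983 V.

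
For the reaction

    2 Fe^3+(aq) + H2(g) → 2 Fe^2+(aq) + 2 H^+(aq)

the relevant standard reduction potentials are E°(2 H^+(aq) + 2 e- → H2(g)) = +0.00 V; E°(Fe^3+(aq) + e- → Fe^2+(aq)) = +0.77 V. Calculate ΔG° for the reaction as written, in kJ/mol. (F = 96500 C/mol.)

−149 kJ/mol

In the reaction as written Fe^3+(aq) is reduced, so the Fe³⁺/Fe²⁺ couple is the cathode and 2H⁺/H₂ is the anode.
E°cell = +0.77 − (+0.00) = +0.77 V; balancing electrons gives n = 2.
ΔG° = −nFE°cell = −(2)(96500)(+0.77) J/mol = −149 kJ/mol.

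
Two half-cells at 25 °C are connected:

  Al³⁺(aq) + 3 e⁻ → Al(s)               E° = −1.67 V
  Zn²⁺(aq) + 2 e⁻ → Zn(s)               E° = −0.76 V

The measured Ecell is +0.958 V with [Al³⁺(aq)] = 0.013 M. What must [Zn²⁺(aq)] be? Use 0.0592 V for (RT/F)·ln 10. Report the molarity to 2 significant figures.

2.3 M

With Zn²⁺/Zn at the cathode and Al³⁺/Al at the anode, E°cell = −0.76 − (−1.67) = +0.91 V (n = 6).
Rearranging E = E° − (0.0592/n)·log Q gives log Q = 6(+0.91 − (+0.958))/0.0592 = −4.865.
For 3 Zn²⁺(aq) + 2 Al(s) → 3 Zn(s) + 2 Al³⁺(aq), the reaction quotient is Q = [Al³⁺(aq)]^2 / [Zn²⁺(aq)]^3.
Solving for the unknown gives log [Zn²⁺(aq)] = 0.364, so [Zn²⁺(aq)] ≈ 2.3 M.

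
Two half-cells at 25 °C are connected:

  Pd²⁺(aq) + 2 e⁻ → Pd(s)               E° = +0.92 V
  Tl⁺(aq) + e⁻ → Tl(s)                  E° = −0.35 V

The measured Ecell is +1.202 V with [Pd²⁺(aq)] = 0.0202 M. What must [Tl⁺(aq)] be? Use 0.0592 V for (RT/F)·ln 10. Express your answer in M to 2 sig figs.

With Pd²⁺/Pd at the cathode and Tl⁺/Tl at the anode, E°cell = +0.92 − (−0.35) = +1.27 V (n = 2).
Since E = E° − (0.0592/n)·log Q, log Q = n(E° − E)/0.0592 = 2.297.
Balancing electrons gives Pd²⁺(aq) + 2 Tl(s) → Pd(s) + 2 Tl⁺(aq); thus Q = [Tl⁺(aq)]^2 / [Pd²⁺(aq)].
Solving for the unknown gives log [Tl⁺(aq)] = 0.301, so [Tl⁺(aq)] ≈ 2.0 M.

2.0 M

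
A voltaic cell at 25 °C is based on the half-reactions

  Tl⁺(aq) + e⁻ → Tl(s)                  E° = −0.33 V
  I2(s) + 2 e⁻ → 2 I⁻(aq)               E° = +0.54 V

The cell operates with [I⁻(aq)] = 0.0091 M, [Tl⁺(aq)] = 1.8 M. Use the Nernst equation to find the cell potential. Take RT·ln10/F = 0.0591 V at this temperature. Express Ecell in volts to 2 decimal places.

+0.98 V

I₂/I⁻ is reduced (cathode, E° = +0.54 V) and Tl⁺/Tl is oxidized (anode).
The standard potential is +0.54 − (−0.33) = +0.87 V and the balanced reaction transfers n = 2 electrons.
The balanced reaction is I2(s) + 2 Tl(s) → 2 I⁻(aq) + 2 Tl⁺(aq), so Q = [I⁻(aq)]^2·[Tl⁺(aq)]^2 = 0.000268 and log Q = −3.571.
E = E° − (0.0591/n)·log Q = +0.87 − (0.0591/2)(−3.571) = +0.98 V.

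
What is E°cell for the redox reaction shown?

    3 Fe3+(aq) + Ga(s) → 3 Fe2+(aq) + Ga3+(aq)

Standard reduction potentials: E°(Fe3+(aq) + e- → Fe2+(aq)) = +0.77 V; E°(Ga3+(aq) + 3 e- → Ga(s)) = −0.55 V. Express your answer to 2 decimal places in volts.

In the reaction as written, Fe3+(aq) is reduced (cathode) and Ga3+(aq) is produced by oxidation at the anode.
E°cell = E°(cathode) − E°(anode) = +0.77 − (−0.55) = +1.32 V.

+1.32 V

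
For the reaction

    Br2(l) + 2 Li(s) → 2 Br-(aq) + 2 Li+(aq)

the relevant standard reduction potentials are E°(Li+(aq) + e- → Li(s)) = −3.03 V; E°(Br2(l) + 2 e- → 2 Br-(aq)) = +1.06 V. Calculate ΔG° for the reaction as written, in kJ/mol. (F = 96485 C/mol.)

−789 kJ/mol

In the reaction as written Br2(l) is reduced, so the Br₂/Br⁻ couple is the cathode and Li⁺/Li is the anode.
E°cell = +1.06 − (−3.03) = +4.09 V; balancing electrons gives n = 2.
ΔG° = −nFE°cell = −(2)(96485)(+4.09) J/mol = −789 kJ/mol.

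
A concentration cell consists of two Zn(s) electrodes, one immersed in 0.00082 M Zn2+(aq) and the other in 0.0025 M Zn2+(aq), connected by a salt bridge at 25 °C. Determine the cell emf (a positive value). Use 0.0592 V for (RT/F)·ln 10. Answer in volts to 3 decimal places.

For a concentration cell E°cell = 0, since both electrodes use the same couple.
The compartment with the higher Zn2+(aq) concentration (0.0025 M) acts as the cathode; ions are reduced there and produced at the dilute (0.00082 M) anode.
With n = 2, Ecell = −(0.0592/2)·log([dilute]/[conc]) = −(0.0592/2)·log(0.00082/0.0025) = +0.014 V.

0.014 V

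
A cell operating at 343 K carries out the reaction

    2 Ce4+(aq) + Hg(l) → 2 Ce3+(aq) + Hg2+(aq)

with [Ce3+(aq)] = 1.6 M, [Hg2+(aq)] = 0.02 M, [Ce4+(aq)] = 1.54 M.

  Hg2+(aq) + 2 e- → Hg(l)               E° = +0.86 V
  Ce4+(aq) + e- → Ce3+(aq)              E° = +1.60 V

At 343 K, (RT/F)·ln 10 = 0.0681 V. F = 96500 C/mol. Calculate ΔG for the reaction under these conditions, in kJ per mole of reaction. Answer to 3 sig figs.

With Ce⁴⁺/Ce³⁺ reduced at the cathode, E°cell = +1.60 − (+0.86) = +0.74 V and n = 2.
The reaction quotient is ([Ce3+(aq)]^2·[Hg2+(aq)]) / [Ce4+(aq)]^2 = 0.0216; by Nernst, E = +0.74 − (0.0681/2)(−1.666) = +0.7967 V.
ΔG = −nFE = −(2)(96500)(+0.7967) J/mol = −154 kJ/mol.

−154 kJ/mol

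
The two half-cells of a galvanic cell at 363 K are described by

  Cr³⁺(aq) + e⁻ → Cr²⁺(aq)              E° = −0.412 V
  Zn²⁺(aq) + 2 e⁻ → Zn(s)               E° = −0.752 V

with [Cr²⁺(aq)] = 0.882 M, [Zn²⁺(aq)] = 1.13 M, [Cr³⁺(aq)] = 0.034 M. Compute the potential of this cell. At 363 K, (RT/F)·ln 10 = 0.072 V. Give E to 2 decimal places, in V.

The Cr³⁺/Cr²⁺ couple has the more positive E°, so it is the cathode; Zn²⁺/Zn is the anode.
The standard potential is −0.412 − (−0.752) = +0.340 V and the balanced reaction transfers n = 2 electrons.
The balanced reaction is 2 Cr³⁺(aq) + Zn(s) → 2 Cr²⁺(aq) + Zn²⁺(aq), so Q = ([Cr²⁺(aq)]^2·[Zn²⁺(aq)]) / [Cr³⁺(aq)]^2 = 760 and log Q = 2.881.
E = E° − (0.072/n)·log Q = +0.340 − (0.072/2)(2.881) = +0.24 V.

+0.24 V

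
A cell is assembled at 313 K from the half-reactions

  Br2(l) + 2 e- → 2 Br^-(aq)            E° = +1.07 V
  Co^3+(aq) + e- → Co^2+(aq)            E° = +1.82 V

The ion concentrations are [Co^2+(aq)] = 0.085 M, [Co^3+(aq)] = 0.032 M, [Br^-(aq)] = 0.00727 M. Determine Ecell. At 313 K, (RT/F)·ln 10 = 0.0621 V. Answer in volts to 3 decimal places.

Co³⁺/Co²⁺ is reduced (cathode, E° = +1.82 V) and Br₂/Br⁻ is oxidized (anode).
E°cell = E°cat − E°an = +1.82 − (+1.07) = +0.75 V; n = 2.
For the overall reaction 2 Co^3+(aq) + 2 Br^-(aq) → 2 Co^2+(aq) + Br2(l), Q = [Co^2+(aq)]^2 / ([Co^3+(aq)]^2·[Br^-(aq)]^2) = 1.33×10^5, giving log Q = 5.125.
E = E° − (0.0621/n)·log Q = +0.75 − (0.0621/2)(5.125) = +0.591 V.

+0.591 V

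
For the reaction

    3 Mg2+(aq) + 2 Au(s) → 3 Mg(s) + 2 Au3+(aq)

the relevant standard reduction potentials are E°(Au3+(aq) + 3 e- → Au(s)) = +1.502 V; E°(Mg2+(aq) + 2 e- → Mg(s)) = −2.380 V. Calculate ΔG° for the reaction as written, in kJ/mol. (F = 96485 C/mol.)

+2247 kJ/mol

In the reaction as written Mg2+(aq) is reduced, so the Mg²⁺/Mg couple is the cathode and Au³⁺/Au is the anode.
E°cell = −2.380 − (+1.502) = −3.882 V; balancing electrons gives n = 6.
ΔG° = −nFE°cell = −(6)(96485)(−3.882) J/mol = +2247 kJ/mol.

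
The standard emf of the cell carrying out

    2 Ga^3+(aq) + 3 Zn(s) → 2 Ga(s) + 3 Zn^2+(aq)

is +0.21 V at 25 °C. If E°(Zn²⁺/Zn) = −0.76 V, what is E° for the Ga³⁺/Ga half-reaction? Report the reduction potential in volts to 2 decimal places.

−0.55 V

In the reaction as written the Ga³⁺/Ga couple is reduced (cathode) and Zn²⁺/Zn is oxidized (anode), so E°cell = E°(Ga³⁺/Ga) − E°(Zn²⁺/Zn).
E°(Ga³⁺/Ga) = E°cell + E°(anode) = +0.21 + (−0.76) = −0.55 V.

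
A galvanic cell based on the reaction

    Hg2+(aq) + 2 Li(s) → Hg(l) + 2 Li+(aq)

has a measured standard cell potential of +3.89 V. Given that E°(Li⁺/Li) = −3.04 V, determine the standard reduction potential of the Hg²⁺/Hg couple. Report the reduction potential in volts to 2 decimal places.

In the reaction as written the Hg²⁺/Hg couple is reduced (cathode) and Li⁺/Li is oxidized (anode), so E°cell = E°(Hg²⁺/Hg) − E°(Li⁺/Li).
E°(Hg²⁺/Hg) = E°cell + E°(anode) = +3.89 + (−3.04) = +0.85 V.

+0.85 V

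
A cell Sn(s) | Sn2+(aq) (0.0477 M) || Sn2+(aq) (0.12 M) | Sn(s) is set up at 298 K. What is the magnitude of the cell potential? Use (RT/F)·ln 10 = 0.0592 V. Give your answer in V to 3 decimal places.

0.012 V

For a concentration cell E°cell = 0, since both electrodes use the same couple.
The compartment with the higher Sn2+(aq) concentration (0.12 M) acts as the cathode; ions are reduced there and produced at the dilute (0.0477 M) anode.
With n = 2, Ecell = −(0.0592/2)·log([dilute]/[conc]) = −(0.0592/2)·log(0.0477/0.12) = +0.012 V.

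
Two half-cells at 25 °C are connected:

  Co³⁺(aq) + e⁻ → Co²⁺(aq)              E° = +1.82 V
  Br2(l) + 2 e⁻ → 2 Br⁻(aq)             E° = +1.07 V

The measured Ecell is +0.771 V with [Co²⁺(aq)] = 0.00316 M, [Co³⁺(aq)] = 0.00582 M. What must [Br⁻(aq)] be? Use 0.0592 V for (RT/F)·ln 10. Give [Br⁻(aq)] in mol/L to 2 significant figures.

With Co³⁺/Co²⁺ at the cathode and Br₂/Br⁻ at the anode, E°cell = +1.82 − (+1.07) = +0.75 V (n = 2).
Since E = E° − (0.0592/n)·log Q, log Q = n(E° − E)/0.0592 = −0.709.
Balancing electrons gives 2 Co³⁺(aq) + 2 Br⁻(aq) → 2 Co²⁺(aq) + Br2(l); thus Q = [Co²⁺(aq)]^2 / ([Co³⁺(aq)]^2·[Br⁻(aq)]^2).
Solving for the unknown gives log [Br⁻(aq)] = 0.089, so [Br⁻(aq)] ≈ 1.2 M.

1.2 M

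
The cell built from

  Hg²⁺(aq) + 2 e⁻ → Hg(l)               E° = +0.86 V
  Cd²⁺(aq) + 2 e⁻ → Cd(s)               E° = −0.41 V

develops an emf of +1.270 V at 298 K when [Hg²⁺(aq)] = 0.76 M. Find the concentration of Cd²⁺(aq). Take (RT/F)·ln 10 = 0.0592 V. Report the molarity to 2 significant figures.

With Hg²⁺/Hg at the cathode and Cd²⁺/Cd at the anode, E°cell = +0.86 − (−0.41) = +1.27 V (n = 2).
Rearranging E = E° − (0.0592/n)·log Q gives log Q = 2(+1.27 − (+1.270))/0.0592 = 0.000.
The balanced reaction is Hg²⁺(aq) + Cd(s) → Hg(l) + Cd²⁺(aq), so Q = [Cd²⁺(aq)] / [Hg²⁺(aq)].
Isolating [Cd²⁺(aq)] in Q = 10^{0.000} yields log [Cd²⁺(aq)] = −0.119, i.e. 0.76 M.

0.76 M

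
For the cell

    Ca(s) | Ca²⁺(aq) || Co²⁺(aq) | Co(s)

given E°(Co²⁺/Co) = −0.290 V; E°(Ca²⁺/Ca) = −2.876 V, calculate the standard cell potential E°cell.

+2.586 V

By convention the left-hand electrode in cell notation is the anode (oxidation) and the right-hand electrode is the cathode (reduction).
E°cell = E°(right) − E°(left) = −0.290 − (−2.876) = +2.586 V.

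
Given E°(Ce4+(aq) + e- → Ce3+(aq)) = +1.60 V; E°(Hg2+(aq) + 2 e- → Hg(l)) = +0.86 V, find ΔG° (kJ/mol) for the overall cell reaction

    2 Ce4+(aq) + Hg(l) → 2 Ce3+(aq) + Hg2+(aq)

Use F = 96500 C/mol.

−143 kJ/mol

In the reaction as written Ce4+(aq) is reduced, so the Ce⁴⁺/Ce³⁺ couple is the cathode and Hg²⁺/Hg is the anode.
E°cell = +1.60 − (+0.86) = +0.74 V; balancing electrons gives n = 2.
ΔG° = −nFE°cell = −(2)(96500)(+0.74) J/mol = −143 kJ/mol.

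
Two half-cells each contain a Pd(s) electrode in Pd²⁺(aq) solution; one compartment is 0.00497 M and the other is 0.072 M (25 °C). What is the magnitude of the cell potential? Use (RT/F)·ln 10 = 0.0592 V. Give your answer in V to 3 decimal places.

0.034 V

For a concentration cell E°cell = 0, since both electrodes use the same couple.
The compartment with the higher Pd²⁺(aq) concentration (0.072 M) acts as the cathode; ions are reduced there and produced at the dilute (0.00497 M) anode.
With n = 2, Ecell = −(0.0592/2)·log([dilute]/[conc]) = −(0.0592/2)·log(0.00497/0.072) = +0.034 V.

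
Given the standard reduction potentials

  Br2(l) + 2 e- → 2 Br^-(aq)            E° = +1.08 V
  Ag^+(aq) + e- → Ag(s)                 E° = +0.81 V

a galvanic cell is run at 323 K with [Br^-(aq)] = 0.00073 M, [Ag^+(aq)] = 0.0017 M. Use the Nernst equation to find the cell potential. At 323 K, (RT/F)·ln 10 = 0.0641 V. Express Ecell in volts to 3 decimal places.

Since E°(Br₂/Br⁻) > E°(Ag⁺/Ag), Br₂/Br⁻ serves as the cathode.
E°cell = +1.08 − (+0.81) = +0.27 V, with n = 2 electrons transferred.
The balanced reaction is Br2(l) + 2 Ag(s) → 2 Br^-(aq) + 2 Ag^+(aq), so Q = [Br^-(aq)]^2·[Ag^+(aq)]^2 = 1.54×10^−12 and log Q = −11.812.
Applying E = E° − (RT ln10/nF)·log Q gives +0.27 − (0.0641/2)(−11.812) = +0.649 V.

+0.649 V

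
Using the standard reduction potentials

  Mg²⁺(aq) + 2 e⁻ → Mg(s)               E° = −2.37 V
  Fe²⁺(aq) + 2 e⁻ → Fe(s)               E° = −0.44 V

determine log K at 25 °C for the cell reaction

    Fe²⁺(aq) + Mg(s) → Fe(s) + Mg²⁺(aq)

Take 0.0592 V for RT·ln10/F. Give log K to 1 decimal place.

log K = 65.2

The Fe²⁺/Fe couple is reduced (cathode); E°cell = −0.44 − (−2.37) = +1.93 V with n = 2.
At equilibrium E = 0, so log K = nE°cell / 0.0592 = (2)(+1.93) / 0.0592 = 65.2.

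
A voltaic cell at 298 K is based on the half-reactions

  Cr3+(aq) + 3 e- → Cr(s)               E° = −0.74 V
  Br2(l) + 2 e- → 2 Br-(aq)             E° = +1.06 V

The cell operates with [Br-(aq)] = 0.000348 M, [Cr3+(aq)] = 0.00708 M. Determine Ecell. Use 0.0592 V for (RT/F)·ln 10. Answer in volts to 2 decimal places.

Since E°(Br₂/Br⁻) > E°(Cr³⁺/Cr), Br₂/Br⁻ serves as the cathode.
E°cell = E°cat − E°an = +1.06 − (−0.74) = +1.80 V; n = 6.
Balancing gives 3 Br2(l) + 2 Cr(s) → 6 Br-(aq) + 2 Cr3+(aq); hence Q = [Br-(aq)]^6·[Cr3+(aq)]^2 = 8.9×10^−26 (log Q = −25.050).
By the Nernst equation, E = +1.80 − (0.0592/6)·(−25.050) = +2.05 V.

+2.05 V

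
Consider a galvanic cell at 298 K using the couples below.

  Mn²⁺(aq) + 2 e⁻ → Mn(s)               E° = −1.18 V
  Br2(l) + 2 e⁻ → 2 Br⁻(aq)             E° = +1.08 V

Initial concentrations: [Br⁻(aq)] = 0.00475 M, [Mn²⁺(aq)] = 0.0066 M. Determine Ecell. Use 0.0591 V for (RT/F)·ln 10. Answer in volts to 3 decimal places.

+2.462 V

Since E°(Br₂/Br⁻) > E°(Mn²⁺/Mn), Br₂/Br⁻ serves as the cathode.
The standard potential is +1.08 − (−1.18) = +2.26 V and the balanced reaction transfers n = 2 electrons.
The balanced reaction is Br2(l) + Mn(s) → 2 Br⁻(aq) + Mn²⁺(aq), so Q = [Br⁻(aq)]^2·[Mn²⁺(aq)] = 1.49×10^−7 and log Q = −6.827.
E = E° − (0.0591/n)·log Q = +2.26 − (0.0591/2)(−6.827) = +2.462 V.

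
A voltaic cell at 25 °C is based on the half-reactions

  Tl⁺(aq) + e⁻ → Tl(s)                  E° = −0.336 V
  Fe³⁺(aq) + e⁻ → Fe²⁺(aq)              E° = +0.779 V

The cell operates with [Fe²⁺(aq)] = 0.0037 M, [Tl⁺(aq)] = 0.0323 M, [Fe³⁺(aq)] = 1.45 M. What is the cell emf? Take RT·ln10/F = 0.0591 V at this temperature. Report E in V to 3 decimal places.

+1.356 V

Fe³⁺/Fe²⁺ is reduced (cathode, E° = +0.779 V) and Tl⁺/Tl is oxidized (anode).
The standard potential is +0.779 − (−0.336) = +1.115 V and the balanced reaction transfers n = 1 electron.
The balanced reaction is Fe³⁺(aq) + Tl(s) → Fe²⁺(aq) + Tl⁺(aq), so Q = ([Fe²⁺(aq)]·[Tl⁺(aq)]) / [Fe³⁺(aq)] = 8.24×10^−5 and log Q = −4.084.
Applying E = E° − (RT ln10/nF)·log Q gives +1.115 − (0.0591/1)(−4.084) = +1.356 V.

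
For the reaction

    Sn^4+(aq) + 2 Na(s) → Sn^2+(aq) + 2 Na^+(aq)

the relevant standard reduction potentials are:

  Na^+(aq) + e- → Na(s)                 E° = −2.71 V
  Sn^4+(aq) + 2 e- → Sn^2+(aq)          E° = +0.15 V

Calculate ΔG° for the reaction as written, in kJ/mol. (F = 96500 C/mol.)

−552 kJ/mol

In the reaction as written Sn^4+(aq) is reduced, so the Sn⁴⁺/Sn²⁺ couple is the cathode and Na⁺/Na is the anode.
E°cell = +0.15 − (−2.71) = +2.86 V; balancing electrons gives n = 2.
ΔG° = −nFE°cell = −(2)(96500)(+2.86) J/mol = −552 kJ/mol.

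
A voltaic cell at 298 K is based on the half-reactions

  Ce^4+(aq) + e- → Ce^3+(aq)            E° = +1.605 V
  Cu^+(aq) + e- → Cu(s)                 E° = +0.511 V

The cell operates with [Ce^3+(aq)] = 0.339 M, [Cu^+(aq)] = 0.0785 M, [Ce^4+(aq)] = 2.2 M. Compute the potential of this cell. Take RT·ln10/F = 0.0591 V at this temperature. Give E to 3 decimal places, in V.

The Ce⁴⁺/Ce³⁺ couple has the more positive E°, so it is the cathode; Cu⁺/Cu is the anode.
E°cell = +1.605 − (+0.511) = +1.094 V, with n = 1 electron transferred.
For the overall reaction Ce^4+(aq) + Cu(s) → Ce^3+(aq) + Cu^+(aq), Q = ([Ce^3+(aq)]·[Cu^+(aq)]) / [Ce^4+(aq)] = 0.0121, giving log Q = −1.917.
Applying E = E° − (RT ln10/nF)·log Q gives +1.094 − (0.0591/1)(−1.917) = +1.207 V.

+1.207 V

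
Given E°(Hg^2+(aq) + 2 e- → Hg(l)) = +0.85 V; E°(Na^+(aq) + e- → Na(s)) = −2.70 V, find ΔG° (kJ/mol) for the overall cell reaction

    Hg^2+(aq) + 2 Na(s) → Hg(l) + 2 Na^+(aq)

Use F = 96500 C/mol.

In the reaction as written Hg^2+(aq) is reduced, so the Hg²⁺/Hg couple is the cathode and Na⁺/Na is the anode.
E°cell = +0.85 − (−2.70) = +3.55 V; balancing electrons gives n = 2.
ΔG° = −nFE°cell = −(2)(96500)(+3.55) J/mol = −685 kJ/mol.

−685 kJ/mol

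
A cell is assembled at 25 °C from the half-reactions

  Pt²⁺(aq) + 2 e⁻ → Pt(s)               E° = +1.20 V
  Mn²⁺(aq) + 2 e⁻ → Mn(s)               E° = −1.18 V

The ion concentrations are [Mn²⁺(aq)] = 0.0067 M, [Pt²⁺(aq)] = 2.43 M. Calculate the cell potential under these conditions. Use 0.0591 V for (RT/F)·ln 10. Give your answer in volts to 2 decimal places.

+2.46 V

The Pt²⁺/Pt couple has the more positive E°, so it is the cathode; Mn²⁺/Mn is the anode.
E°cell = E°cat − E°an = +1.20 − (−1.18) = +2.38 V; n = 2.
For the overall reaction Pt²⁺(aq) + Mn(s) → Pt(s) + Mn²⁺(aq), Q = [Mn²⁺(aq)] / [Pt²⁺(aq)] = 0.00276, giving log Q = −2.560.
By the Nernst equation, E = +2.38 − (0.0591/2)·(−2.560) = +2.46 V.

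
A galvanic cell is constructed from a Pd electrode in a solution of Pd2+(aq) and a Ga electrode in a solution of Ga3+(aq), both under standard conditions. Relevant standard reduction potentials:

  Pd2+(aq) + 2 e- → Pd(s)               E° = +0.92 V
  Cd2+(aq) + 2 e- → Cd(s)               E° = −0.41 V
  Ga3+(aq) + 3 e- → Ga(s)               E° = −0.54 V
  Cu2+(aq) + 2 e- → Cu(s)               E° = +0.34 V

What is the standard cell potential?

The Pd²⁺/Pd couple has the higher E°, so Pd ion is reduced (cathode) and Ga is oxidized (anode).
E°cell = E°(cathode) − E°(anode) = +0.92 − (−0.54) = +1.46 V.

+1.46 V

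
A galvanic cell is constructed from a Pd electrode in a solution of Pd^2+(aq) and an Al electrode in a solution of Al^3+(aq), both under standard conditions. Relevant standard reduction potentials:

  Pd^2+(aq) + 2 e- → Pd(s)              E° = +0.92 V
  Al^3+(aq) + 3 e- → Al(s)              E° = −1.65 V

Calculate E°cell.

Of the two couples in this cell, the one with the more positive reduction potential is reduced at the cathode: here that is Pd²⁺/Pd (+0.92 V); Al³⁺/Al (−1.65 V) is the anode.
E°cell = E°(cathode) − E°(anode) = +0.92 − (−1.65) = +2.57 V.

+2.57 V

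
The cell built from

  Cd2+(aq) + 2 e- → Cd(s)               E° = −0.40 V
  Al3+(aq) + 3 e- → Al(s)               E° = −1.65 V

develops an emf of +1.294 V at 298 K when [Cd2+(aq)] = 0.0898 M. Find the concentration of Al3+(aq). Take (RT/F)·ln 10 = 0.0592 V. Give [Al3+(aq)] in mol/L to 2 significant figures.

Cd²⁺/Cd is the cathode (higher E°); E°cell = −0.40 − (−1.65) = +1.25 V with n = 6.
From the Nernst equation, log Q = n(E° − E)/0.0592 = 6·(+1.25 − (+1.294))/0.0592 = −4.459.
Balancing electrons gives 3 Cd2+(aq) + 2 Al(s) → 3 Cd(s) + 2 Al3+(aq); thus Q = [Al3+(aq)]^2 / [Cd2+(aq)]^3.
Substituting the known concentrations and solving, log [Al3+(aq)] = −3.800 and [Al3+(aq)] = 0.00016 M.

0.00016 M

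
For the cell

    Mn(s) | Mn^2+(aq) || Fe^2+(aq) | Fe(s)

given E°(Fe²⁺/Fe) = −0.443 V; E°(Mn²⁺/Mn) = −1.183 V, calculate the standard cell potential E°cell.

+0.740 V

By convention the left-hand electrode in cell notation is the anode (oxidation) and the right-hand electrode is the cathode (reduction).
E°cell = E°(right) − E°(left) = −0.443 − (−1.183) = +0.740 V.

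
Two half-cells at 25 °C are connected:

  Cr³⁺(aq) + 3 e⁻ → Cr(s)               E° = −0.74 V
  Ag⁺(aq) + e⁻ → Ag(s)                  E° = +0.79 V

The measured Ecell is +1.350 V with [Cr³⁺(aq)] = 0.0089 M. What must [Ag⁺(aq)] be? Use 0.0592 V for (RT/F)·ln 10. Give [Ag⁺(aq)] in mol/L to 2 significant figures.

0.00019 M

The Ag⁺/Ag couple has the larger reduction potential, so it is the cathode: E°cell = +0.79 − (−0.74) = +1.53 V and n = 3.
Since E = E° − (0.0592/n)·log Q, log Q = n(E° − E)/0.0592 = 9.122.
For 3 Ag⁺(aq) + Cr(s) → 3 Ag(s) + Cr³⁺(aq), the reaction quotient is Q = [Cr³⁺(aq)] / [Ag⁺(aq)]^3.
Substituting the known concentrations and solving, log [Ag⁺(aq)] = −3.724 and [Ag⁺(aq)] = 0.00019 M.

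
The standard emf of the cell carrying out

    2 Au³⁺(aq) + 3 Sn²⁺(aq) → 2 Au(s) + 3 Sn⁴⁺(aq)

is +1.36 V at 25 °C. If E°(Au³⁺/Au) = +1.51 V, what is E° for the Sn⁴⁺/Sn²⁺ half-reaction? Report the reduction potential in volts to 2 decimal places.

In the reaction as written the Au³⁺/Au couple is reduced (cathode) and Sn⁴⁺/Sn²⁺ is oxidized (anode), so E°cell = E°(Au³⁺/Au) − E°(Sn⁴⁺/Sn²⁺).
E°(Sn⁴⁺/Sn²⁺) = E°(cathode) − E°cell = +1.51 − (+1.36) = +0.15 V.

+0.15 V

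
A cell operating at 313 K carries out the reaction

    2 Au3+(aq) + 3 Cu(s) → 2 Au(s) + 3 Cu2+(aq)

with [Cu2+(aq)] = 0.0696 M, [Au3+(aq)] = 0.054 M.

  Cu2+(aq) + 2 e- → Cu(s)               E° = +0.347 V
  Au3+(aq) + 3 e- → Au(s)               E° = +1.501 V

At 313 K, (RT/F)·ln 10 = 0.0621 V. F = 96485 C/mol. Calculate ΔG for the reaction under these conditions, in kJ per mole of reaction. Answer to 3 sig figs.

With Au³⁺/Au reduced at the cathode, E°cell = +1.501 − (+0.347) = +1.154 V and n = 6.
The reaction quotient is [Cu2+(aq)]^3 / [Au3+(aq)]^2 = 0.116; by Nernst, E = +1.154 − (0.0621/6)(−0.937) = +1.1637 V.
Then ΔG = −nFE = −6 × 96485 × +1.1637 J/mol = −674 kJ/mol.

−674 kJ/mol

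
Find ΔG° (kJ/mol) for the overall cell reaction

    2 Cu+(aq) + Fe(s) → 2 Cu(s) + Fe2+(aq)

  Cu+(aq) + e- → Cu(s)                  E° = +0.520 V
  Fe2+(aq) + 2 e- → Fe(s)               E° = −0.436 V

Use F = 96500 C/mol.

In the reaction as written Cu+(aq) is reduced, so the Cu⁺/Cu couple is the cathode and Fe²⁺/Fe is the anode.
E°cell = +0.520 − (−0.436) = +0.956 V; balancing electrons gives n = 2.
ΔG° = −nFE°cell = −(2)(96500)(+0.956) J/mol = −185 kJ/mol.

−185 kJ/mol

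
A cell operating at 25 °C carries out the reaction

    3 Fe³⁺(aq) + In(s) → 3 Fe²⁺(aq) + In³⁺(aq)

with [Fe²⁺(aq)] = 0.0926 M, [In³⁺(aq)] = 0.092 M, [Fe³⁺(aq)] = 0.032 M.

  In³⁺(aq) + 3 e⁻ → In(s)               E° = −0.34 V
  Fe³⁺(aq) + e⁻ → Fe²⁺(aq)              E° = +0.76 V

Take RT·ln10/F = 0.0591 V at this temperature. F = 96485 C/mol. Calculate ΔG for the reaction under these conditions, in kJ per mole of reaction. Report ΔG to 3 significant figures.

−316 kJ/mol

The standard cell potential is +0.76 − (−0.34) = +1.10 V, with n = 3 electrons in the balanced equation.
The reaction quotient is ([Fe²⁺(aq)]^3·[In³⁺(aq)]) / [Fe³⁺(aq)]^3 = 2.23; by Nernst, E = +1.10 − (0.0591/3)(0.348) = +1.0931 V.
Then ΔG = −nFE = −3 × 96485 × +1.0931 J/mol = −316 kJ/mol.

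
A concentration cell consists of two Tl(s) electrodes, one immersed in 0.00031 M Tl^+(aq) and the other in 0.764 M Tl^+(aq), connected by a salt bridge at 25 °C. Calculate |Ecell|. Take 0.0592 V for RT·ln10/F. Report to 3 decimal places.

0.201 V

For a concentration cell E°cell = 0, since both electrodes use the same couple.
The compartment with the higher Tl^+(aq) concentration (0.764 M) acts as the cathode; ions are reduced there and produced at the dilute (0.00031 M) anode.
With n = 1, Ecell = −(0.0592/1)·log([dilute]/[conc]) = −(0.0592/1)·log(0.00031/0.764) = +0.201 V.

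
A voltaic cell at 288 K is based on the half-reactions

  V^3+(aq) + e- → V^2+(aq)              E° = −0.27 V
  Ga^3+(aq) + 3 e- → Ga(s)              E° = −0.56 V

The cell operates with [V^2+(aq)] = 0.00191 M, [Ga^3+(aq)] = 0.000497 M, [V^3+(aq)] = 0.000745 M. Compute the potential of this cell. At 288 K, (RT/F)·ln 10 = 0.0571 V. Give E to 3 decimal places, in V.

+0.330 V

Since E°(V³⁺/V²⁺) > E°(Ga³⁺/Ga), V³⁺/V²⁺ serves as the cathode.
E°cell = E°cat − E°an = −0.27 − (−0.56) = +0.29 V; n = 3.
For the overall reaction 3 V^3+(aq) + Ga(s) → 3 V^2+(aq) + Ga^3+(aq), Q = ([V^2+(aq)]^3·[Ga^3+(aq)]) / [V^3+(aq)]^3 = 0.00838, giving log Q = −2.077.
By the Nernst equation, E = +0.29 − (0.0571/3)·(−2.077) = +0.330 V.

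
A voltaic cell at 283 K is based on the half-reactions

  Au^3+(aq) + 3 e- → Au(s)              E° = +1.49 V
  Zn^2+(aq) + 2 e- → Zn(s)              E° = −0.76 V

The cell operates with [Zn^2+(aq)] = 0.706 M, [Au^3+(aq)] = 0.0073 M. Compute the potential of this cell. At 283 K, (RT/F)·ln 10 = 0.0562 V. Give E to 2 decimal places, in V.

Since E°(Au³⁺/Au) > E°(Zn²⁺/Zn), Au³⁺/Au serves as the cathode.
E°cell = +1.49 − (−0.76) = +2.25 V, with n = 6 electrons transferred.
Balancing gives 2 Au^3+(aq) + 3 Zn(s) → 2 Au(s) + 3 Zn^2+(aq); hence Q = [Zn^2+(aq)]^3 / [Au^3+(aq)]^2 = 6.6×10^3 (log Q = 3.820).
E = E° − (0.0562/n)·log Q = +2.25 − (0.0562/6)(3.820) = +2.21 V.

+2.21 V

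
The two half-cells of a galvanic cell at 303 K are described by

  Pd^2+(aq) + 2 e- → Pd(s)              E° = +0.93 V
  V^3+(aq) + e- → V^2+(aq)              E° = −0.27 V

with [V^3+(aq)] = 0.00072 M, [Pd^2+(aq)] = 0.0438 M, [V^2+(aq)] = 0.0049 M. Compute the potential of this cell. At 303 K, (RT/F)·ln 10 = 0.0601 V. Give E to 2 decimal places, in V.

+1.21 V

The Pd²⁺/Pd couple has the more positive E°, so it is the cathode; V³⁺/V²⁺ is the anode.
E°cell = +0.93 − (−0.27) = +1.20 V, with n = 2 electrons transferred.
For the overall reaction Pd^2+(aq) + 2 V^2+(aq) → Pd(s) + 2 V^3+(aq), Q = [V^3+(aq)]^2 / ([Pd^2+(aq)]·[V^2+(aq)]^2) = 0.493, giving log Q = −0.307.
Applying E = E° − (RT ln10/nF)·log Q gives +1.20 − (0.0601/2)(−0.307) = +1.21 V.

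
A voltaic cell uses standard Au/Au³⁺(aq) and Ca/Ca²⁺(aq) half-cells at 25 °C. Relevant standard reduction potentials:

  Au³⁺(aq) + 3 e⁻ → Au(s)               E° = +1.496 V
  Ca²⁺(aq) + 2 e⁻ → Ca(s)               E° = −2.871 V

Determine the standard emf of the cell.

The Au³⁺/Au couple has the higher E°, so Au ion is reduced (cathode) and Ca is oxidized (anode).
E°cell = E°(cathode) − E°(anode) = +1.496 − (−2.871) = +4.367 V.

+4.367 V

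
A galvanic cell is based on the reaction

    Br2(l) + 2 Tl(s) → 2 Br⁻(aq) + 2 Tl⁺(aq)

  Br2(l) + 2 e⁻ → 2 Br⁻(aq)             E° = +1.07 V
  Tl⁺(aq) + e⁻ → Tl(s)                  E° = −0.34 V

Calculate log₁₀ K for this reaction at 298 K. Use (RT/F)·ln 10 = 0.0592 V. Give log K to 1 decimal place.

log K = 47.6

The Br₂/Br⁻ couple is reduced (cathode); E°cell = +1.07 − (−0.34) = +1.41 V with n = 2.
At equilibrium E = 0, so log K = nE°cell / 0.0592 = (2)(+1.41) / 0.0592 = 47.6.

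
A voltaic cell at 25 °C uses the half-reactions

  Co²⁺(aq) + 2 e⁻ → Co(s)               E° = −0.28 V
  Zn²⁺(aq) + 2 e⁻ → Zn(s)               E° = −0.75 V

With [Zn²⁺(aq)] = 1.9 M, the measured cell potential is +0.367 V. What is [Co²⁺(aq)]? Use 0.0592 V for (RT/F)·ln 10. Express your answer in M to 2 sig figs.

0.00063 M

With Co²⁺/Co at the cathode and Zn²⁺/Zn at the anode, E°cell = −0.28 − (−0.75) = +0.47 V (n = 2).
Since E = E° − (0.0592/n)·log Q, log Q = n(E° − E)/0.0592 = 3.480.
For Co²⁺(aq) + Zn(s) → Co(s) + Zn²⁺(aq), the reaction quotient is Q = [Zn²⁺(aq)] / [Co²⁺(aq)].
Substituting the known concentrations and solving, log [Co²⁺(aq)] = −3.201 and [Co²⁺(aq)] = 0.00063 M.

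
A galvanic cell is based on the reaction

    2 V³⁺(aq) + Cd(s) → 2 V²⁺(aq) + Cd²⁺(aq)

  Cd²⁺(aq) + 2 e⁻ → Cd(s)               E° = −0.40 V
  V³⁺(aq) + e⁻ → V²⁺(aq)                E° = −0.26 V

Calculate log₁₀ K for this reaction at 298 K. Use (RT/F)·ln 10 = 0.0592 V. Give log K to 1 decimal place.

log K = 4.7

The V³⁺/V²⁺ couple is reduced (cathode); E°cell = −0.26 − (−0.40) = +0.14 V with n = 2.
At equilibrium E = 0, so log K = nE°cell / 0.0592 = (2)(+0.14) / 0.0592 = 4.7.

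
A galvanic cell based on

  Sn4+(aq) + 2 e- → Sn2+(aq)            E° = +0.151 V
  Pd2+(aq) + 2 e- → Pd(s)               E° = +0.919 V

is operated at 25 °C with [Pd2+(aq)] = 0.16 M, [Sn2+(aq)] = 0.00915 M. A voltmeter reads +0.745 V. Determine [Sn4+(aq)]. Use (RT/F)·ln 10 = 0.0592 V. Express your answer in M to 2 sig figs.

0.0088 M

The Pd²⁺/Pd couple has the larger reduction potential, so it is the cathode: E°cell = +0.919 − (+0.151) = +0.768 V and n = 2.
Since E = E° − (0.0592/n)·log Q, log Q = n(E° − E)/0.0592 = 0.777.
Balancing electrons gives Pd2+(aq) + Sn2+(aq) → Pd(s) + Sn4+(aq); thus Q = [Sn4+(aq)] / ([Pd2+(aq)]·[Sn2+(aq)]).
Solving for the unknown gives log [Sn4+(aq)] = −2.057, so [Sn4+(aq)] ≈ 0.0088 M.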